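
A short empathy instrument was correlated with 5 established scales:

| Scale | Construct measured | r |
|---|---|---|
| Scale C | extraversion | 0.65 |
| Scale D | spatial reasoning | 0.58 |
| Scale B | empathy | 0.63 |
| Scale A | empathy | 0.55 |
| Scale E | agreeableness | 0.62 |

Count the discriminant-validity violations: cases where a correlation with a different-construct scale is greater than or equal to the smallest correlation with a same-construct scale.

3

Convergent (same construct = empathy): Scale B, Scale A.
Smallest convergent = 0.55. Discriminant values: 0.65, 0.58, 0.62; count ≥ 0.55 → 3.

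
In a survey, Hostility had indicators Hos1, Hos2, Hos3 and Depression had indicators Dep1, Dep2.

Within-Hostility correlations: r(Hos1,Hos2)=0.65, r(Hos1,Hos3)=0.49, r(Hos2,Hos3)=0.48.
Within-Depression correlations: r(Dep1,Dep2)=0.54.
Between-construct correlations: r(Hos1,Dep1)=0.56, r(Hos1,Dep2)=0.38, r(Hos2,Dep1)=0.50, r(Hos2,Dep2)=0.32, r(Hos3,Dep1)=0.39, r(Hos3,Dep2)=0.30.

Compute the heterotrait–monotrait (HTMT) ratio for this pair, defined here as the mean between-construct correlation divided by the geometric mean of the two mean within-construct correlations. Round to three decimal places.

0.756

Mean heterotrait r = 2.45/6 = 0.4083.
Mean within-Hos = 1.62/3 = 0.5400; mean within-Dep = 0.54/1 = 0.5400.
Geometric mean = √(0.5400 × 0.5400) = 0.5400.
HTMT = 0.4083 / 0.5400 = 0.756.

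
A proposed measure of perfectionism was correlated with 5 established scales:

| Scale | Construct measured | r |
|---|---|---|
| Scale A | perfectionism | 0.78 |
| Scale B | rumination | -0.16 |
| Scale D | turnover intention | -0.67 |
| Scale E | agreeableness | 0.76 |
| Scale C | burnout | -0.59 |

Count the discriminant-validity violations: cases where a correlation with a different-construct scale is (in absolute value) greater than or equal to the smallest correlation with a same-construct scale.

0

Convergent (same construct = perfectionism): Scale A.
Smallest convergent = 0.78. Discriminant |r|: 0.16, 0.67, 0.76, 0.59; count ≥ 0.78 → 0.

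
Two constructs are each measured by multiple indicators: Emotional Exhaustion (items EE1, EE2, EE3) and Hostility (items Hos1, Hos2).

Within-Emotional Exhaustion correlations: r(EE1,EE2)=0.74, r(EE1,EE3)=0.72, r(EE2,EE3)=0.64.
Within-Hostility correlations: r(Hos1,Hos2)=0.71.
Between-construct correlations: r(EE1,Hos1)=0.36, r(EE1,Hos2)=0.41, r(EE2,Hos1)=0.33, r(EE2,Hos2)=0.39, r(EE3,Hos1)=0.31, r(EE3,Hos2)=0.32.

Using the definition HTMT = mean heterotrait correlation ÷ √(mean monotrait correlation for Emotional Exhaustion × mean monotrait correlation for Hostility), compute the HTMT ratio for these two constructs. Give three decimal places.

0.501

Between-construct mean = 2.12/6 = 0.3533.
Mean within-EE = 2.10/3 = 0.7000; mean within-Hos = 0.71/1 = 0.7100.
Geometric mean = √(0.7000 × 0.7100) = 0.7050.
HTMT = 0.3533 / 0.7050 = 0.501.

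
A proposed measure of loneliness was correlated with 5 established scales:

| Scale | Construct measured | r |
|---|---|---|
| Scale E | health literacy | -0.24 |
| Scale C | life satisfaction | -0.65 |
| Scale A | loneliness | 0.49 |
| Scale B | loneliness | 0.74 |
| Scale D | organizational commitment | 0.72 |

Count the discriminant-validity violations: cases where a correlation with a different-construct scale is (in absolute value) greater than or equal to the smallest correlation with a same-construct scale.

2

Convergent (same construct = loneliness): Scale A, Scale B.
Smallest convergent = 0.49. Discriminant |r|: 0.24, 0.65, 0.72; count ≥ 0.49 → 2.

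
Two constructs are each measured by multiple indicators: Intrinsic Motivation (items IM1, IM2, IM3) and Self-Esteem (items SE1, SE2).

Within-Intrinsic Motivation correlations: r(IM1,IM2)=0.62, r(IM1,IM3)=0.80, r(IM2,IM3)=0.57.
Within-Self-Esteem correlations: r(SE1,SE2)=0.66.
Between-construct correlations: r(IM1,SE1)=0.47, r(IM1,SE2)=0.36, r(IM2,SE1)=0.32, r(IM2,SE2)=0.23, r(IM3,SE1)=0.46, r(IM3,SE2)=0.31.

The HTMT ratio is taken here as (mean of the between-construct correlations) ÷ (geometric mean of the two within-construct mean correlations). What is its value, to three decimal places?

Mean between = 2.15/6 = 0.3583.
Mean within-IM = 1.99/3 = 0.6633; mean within-SE = 0.66/1 = 0.6600.
Geometric mean = √(0.6633 × 0.6600) = 0.6616.
HTMT = 0.3583 / 0.6616 = 0.542.

0.542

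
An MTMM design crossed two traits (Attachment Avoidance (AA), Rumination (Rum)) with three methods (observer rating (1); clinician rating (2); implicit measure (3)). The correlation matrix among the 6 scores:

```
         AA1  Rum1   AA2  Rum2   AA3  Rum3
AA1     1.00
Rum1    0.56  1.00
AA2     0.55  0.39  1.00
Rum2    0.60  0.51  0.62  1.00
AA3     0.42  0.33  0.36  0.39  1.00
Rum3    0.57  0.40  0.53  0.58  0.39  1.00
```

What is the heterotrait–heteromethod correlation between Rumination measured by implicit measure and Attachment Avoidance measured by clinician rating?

Different traits and methods: r(Rum3, AA2) = 0.53.

0.53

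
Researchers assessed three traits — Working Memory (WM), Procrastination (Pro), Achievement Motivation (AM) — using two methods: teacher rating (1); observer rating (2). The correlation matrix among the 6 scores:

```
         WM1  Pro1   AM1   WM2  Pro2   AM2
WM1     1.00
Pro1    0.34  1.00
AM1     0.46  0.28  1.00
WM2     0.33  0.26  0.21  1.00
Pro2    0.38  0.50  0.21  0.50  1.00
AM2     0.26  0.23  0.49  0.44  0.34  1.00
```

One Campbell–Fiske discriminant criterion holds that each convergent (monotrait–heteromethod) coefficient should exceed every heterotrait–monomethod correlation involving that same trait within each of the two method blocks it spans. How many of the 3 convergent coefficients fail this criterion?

Each convergent coefficient versus the relevant comparison correlations:
WM (methods 1·2): 0.33 vs {0.34, 0.50, 0.46, 0.44} → fail.
Pro (methods 1·2): 0.50 vs {0.34, 0.50, 0.28, 0.34} → fail.
AM (methods 1·2): 0.49 vs {0.46, 0.44, 0.28, 0.34} → pass.
2 of 3 fail.

2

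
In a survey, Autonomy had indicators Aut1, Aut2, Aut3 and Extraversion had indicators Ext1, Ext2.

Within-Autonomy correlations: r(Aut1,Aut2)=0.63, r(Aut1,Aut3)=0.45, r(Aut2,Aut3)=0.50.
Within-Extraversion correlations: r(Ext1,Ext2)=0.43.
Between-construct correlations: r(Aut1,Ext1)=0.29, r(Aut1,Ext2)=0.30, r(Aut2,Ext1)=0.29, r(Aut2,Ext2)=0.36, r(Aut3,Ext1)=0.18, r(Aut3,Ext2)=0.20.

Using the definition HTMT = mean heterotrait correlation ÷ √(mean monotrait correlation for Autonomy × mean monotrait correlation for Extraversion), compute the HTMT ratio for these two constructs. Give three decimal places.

0.567

Mean heterotrait r = 1.62/6 = 0.2700.
Mean within-Aut = 1.58/3 = 0.5267; mean within-Ext = 0.43/1 = 0.4300.
Geometric mean = √(0.5267 × 0.4300) = 0.4759.
HTMT = 0.2700 / 0.4759 = 0.567.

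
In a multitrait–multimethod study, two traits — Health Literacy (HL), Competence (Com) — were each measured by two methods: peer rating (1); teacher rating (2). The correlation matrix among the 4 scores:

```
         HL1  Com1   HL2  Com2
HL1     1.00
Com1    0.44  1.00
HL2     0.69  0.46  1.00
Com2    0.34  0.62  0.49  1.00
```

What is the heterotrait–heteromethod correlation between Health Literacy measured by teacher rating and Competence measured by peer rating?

Different traits and methods: r(HL2, Com1) = 0.46.

0.46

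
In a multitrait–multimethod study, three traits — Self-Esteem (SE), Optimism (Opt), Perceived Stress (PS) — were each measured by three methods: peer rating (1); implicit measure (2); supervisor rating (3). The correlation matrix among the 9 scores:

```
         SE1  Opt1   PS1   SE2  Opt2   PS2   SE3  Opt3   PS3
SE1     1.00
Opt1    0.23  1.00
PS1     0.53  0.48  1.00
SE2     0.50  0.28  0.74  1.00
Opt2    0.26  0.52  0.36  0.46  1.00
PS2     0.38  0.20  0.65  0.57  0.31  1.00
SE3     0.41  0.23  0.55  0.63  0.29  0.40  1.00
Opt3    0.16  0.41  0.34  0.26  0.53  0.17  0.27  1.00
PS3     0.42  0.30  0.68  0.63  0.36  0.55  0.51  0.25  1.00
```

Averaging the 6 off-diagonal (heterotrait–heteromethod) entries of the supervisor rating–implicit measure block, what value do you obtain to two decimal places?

HTHM values (method 3 × method 2): 0.29, 0.40, 0.26, 0.17, 0.63, 0.36; mean = 2.11/6 = 0.35.

0.35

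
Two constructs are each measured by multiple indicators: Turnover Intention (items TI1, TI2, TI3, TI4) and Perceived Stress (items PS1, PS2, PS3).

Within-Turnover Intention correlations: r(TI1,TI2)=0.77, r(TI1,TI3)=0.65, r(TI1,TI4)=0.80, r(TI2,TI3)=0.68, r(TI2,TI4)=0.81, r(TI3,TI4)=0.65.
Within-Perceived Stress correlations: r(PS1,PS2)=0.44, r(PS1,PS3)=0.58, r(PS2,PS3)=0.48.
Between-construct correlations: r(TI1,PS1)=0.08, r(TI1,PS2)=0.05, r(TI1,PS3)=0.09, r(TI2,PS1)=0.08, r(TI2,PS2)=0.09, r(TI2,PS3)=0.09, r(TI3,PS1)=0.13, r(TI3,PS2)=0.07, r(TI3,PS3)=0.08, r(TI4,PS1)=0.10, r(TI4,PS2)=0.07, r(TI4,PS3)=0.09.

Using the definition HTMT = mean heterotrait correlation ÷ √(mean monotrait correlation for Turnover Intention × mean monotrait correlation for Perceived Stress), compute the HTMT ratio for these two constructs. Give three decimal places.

Mean heterotrait r = 1.02/12 = 0.0850.
Mean within-TI = 4.36/6 = 0.7267; mean within-PS = 1.50/3 = 0.5000.
Geometric mean = √(0.7267 × 0.5000) = 0.6028.
HTMT = 0.0850 / 0.6028 = 0.141.

0.141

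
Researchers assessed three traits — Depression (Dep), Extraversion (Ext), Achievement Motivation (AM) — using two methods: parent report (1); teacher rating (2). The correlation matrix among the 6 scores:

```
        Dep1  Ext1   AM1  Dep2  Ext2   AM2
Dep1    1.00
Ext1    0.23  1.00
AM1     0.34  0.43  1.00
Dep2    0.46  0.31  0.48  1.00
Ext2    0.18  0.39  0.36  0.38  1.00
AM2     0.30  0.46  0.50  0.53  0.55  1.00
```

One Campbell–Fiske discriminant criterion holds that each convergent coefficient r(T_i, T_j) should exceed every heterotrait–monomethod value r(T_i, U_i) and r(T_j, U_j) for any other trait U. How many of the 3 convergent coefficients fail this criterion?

Checking each validity diagonal entry against its comparison values:
Dep (methods 1·2): 0.46 vs {0.23, 0.38, 0.34, 0.53} → fail.
Ext (methods 1·2): 0.39 vs {0.23, 0.38, 0.43, 0.55} → fail.
AM (methods 1·2): 0.50 vs {0.34, 0.53, 0.43, 0.55} → fail.
3 of 3 fail.

3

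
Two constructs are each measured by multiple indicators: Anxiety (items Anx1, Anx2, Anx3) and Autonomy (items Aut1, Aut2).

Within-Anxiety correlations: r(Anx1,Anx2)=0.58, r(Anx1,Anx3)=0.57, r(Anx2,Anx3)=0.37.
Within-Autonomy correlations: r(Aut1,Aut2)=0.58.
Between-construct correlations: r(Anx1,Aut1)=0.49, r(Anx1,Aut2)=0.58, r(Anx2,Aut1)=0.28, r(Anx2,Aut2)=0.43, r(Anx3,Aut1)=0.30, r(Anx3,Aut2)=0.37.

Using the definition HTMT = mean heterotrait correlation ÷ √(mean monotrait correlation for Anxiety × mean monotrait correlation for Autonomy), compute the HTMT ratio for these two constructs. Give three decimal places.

0.753

Mean between = 2.45/6 = 0.4083.
Mean within-Anx = 1.52/3 = 0.5067; mean within-Aut = 0.58/1 = 0.5800.
Geometric mean = √(0.5067 × 0.5800) = 0.5421.
HTMT = 0.4083 / 0.5421 = 0.753.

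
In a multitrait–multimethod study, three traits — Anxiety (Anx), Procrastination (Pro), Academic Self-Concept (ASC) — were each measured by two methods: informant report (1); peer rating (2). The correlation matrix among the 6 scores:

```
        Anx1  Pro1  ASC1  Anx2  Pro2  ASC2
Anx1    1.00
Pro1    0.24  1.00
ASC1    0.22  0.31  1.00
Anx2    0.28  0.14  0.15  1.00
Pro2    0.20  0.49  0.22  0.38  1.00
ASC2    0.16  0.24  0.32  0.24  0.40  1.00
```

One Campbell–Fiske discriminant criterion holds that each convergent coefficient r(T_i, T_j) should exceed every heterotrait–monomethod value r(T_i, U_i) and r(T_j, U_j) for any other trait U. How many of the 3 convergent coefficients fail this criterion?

Convergent coefficients and their comparison sets:
Anx (methods 1·2): 0.28 vs {0.24, 0.38, 0.22, 0.24} → fail.
Pro (methods 1·2): 0.49 vs {0.24, 0.38, 0.31, 0.40} → pass.
ASC (methods 1·2): 0.32 vs {0.22, 0.24, 0.31, 0.40} → fail.
2 of 3 fail.

2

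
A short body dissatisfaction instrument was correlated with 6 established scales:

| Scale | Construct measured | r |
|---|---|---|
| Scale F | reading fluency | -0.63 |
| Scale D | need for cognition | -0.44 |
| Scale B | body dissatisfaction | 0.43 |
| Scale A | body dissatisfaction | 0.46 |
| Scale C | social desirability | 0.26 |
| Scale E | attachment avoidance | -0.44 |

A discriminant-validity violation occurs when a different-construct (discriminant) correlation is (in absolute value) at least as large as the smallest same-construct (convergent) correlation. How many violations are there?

3

Convergent (same construct = body dissatisfaction): Scale B, Scale A.
Smallest convergent = 0.43. Discriminant |r|: 0.63, 0.44, 0.26, 0.44; count ≥ 0.43 → 3.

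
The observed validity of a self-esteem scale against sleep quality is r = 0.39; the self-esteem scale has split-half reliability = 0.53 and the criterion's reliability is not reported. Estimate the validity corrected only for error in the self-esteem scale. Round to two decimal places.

Single correction: r_c = r_obs / √r_xx = 0.39 / √0.53 = 0.39 / 0.7280 ≈ 0.54.

0.54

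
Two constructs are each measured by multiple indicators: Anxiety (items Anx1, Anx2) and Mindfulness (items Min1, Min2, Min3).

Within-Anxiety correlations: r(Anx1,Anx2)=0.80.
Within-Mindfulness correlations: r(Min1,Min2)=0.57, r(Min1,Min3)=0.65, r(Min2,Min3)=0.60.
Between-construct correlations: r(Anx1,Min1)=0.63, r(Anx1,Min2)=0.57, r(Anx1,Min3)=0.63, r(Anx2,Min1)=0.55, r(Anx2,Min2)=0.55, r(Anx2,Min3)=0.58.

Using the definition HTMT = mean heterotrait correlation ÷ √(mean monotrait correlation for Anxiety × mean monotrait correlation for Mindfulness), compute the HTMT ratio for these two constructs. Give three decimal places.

Mean between = 3.51/6 = 0.5850.
Mean within-Anx = 0.80/1 = 0.8000; mean within-Min = 1.82/3 = 0.6067.
Geometric mean = √(0.8000 × 0.6067) = 0.6967.
HTMT = 0.5850 / 0.6967 = 0.840.

0.840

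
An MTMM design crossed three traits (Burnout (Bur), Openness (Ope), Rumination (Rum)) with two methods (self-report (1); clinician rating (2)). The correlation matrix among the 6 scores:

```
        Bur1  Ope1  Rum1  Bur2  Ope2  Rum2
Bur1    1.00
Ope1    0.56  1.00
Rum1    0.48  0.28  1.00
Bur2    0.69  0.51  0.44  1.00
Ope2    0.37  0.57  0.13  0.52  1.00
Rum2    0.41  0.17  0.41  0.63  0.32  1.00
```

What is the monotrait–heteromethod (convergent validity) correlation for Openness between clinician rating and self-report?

0.57

Same trait (Ope), different methods: r(Ope2, Ope1) = 0.57.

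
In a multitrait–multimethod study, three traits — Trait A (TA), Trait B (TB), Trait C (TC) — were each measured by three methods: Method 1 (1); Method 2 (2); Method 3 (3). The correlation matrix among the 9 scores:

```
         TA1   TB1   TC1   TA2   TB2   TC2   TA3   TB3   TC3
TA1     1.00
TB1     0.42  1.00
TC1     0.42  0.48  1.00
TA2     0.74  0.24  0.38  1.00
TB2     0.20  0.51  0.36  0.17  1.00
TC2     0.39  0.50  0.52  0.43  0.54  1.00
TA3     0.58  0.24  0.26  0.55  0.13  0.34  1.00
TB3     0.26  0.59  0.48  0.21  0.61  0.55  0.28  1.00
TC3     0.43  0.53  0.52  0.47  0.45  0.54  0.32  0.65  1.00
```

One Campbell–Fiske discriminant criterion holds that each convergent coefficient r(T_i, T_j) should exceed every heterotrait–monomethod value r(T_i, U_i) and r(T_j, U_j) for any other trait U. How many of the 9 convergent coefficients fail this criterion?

Convergent coefficients and their comparison sets:
TA (methods 1·2): 0.74 vs {0.42, 0.17, 0.42, 0.43} → pass.
TA (methods 1·3): 0.58 vs {0.42, 0.28, 0.42, 0.32} → pass.
TA (methods 2·3): 0.55 vs {0.17, 0.28, 0.43, 0.32} → pass.
TB (methods 1·2): 0.51 vs {0.42, 0.17, 0.48, 0.54} → fail.
TB (methods 1·3): 0.59 vs {0.42, 0.28, 0.48, 0.65} → fail.
TB (methods 2·3): 0.61 vs {0.17, 0.28, 0.54, 0.65} → fail.
TC (methods 1·2): 0.52 vs {0.42, 0.43, 0.48, 0.54} → fail.
TC (methods 1·3): 0.52 vs {0.42, 0.32, 0.48, 0.65} → fail.
TC (methods 2·3): 0.54 vs {0.43, 0.32, 0.54, 0.65} → fail.
6 of 9 fail.

6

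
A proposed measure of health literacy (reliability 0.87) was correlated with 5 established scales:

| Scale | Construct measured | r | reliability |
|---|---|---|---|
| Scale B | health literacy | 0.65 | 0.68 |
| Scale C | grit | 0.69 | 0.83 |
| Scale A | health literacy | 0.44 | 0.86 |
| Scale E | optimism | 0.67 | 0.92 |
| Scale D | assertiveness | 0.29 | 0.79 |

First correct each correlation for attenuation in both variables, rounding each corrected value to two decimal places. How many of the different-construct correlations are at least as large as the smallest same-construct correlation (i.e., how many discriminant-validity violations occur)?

2

Disattenuated r (r / √(r_scale · r_new)):
  Scale B (conv): 0.65 / √(0.68·0.87) = 0.85
  Scale C (disc): 0.69 / √(0.83·0.87) = 0.81
  Scale A (conv): 0.44 / √(0.86·0.87) = 0.51
  Scale E (disc): 0.67 / √(0.92·0.87) = 0.75
  Scale D (disc): 0.29 / √(0.79·0.87) = 0.35
Smallest convergent = 0.51. Discriminant values: 0.81, 0.75, 0.35; count ≥ 0.51 → 2.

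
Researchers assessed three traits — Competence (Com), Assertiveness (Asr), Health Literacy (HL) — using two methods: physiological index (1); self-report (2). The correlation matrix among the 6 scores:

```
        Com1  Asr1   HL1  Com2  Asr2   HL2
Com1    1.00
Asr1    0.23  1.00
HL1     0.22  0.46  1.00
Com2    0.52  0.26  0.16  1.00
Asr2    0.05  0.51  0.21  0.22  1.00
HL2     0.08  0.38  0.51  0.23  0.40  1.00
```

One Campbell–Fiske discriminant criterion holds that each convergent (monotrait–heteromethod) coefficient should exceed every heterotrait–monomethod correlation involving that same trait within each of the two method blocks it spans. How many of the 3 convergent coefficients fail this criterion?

Convergent coefficients and their comparison sets:
Com (methods 1·2): 0.52 vs {0.23, 0.22, 0.22, 0.23} → pass.
Asr (methods 1·2): 0.51 vs {0.23, 0.22, 0.46, 0.40} → pass.
HL (methods 1·2): 0.51 vs {0.22, 0.23, 0.46, 0.40} → pass.
0 of 3 fail.

0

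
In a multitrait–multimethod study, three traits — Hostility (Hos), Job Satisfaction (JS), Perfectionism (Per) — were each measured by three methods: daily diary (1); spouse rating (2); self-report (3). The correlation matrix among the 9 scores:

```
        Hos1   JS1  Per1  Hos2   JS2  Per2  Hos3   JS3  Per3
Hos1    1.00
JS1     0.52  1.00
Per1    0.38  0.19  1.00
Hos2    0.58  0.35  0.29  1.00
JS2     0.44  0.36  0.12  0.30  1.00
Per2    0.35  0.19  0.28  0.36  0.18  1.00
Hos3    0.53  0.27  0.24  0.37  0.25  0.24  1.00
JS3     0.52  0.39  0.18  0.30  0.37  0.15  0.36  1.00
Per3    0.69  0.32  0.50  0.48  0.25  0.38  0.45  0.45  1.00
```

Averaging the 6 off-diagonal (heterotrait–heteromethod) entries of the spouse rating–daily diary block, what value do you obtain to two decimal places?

HTHM values (method 2 × method 1): 0.35, 0.29, 0.44, 0.12, 0.35, 0.19; mean = 1.74/6 = 0.29.

0.29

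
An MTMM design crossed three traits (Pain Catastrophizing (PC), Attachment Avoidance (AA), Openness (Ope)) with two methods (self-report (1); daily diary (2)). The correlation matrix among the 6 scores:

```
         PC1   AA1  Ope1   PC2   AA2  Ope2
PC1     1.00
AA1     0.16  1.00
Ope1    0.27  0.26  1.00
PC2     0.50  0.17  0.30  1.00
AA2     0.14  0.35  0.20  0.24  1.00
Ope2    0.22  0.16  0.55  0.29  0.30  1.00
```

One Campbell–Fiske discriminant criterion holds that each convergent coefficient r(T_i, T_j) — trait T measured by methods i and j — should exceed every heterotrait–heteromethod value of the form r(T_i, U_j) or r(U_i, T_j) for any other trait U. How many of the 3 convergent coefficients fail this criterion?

Convergent coefficients and their comparison sets:
PC (methods 1·2): 0.50 vs {0.14, 0.17, 0.22, 0.30} → pass.
AA (methods 1·2): 0.35 vs {0.17, 0.14, 0.16, 0.20} → pass.
Ope (methods 1·2): 0.55 vs {0.30, 0.22, 0.20, 0.16} → pass.
0 of 3 fail.

0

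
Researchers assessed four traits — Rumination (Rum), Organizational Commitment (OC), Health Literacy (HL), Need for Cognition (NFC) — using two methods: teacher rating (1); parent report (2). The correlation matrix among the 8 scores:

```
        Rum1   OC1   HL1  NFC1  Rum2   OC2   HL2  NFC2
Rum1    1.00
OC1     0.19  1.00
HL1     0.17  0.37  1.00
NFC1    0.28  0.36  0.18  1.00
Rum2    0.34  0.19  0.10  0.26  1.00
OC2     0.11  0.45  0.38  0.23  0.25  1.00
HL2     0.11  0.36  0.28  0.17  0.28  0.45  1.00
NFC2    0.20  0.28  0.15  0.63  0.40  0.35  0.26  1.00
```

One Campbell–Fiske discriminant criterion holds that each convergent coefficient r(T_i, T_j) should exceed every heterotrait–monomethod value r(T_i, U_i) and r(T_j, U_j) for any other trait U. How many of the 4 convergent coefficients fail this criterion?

Each convergent coefficient versus the relevant comparison correlations:
Rum (methods 1·2): 0.34 vs {0.19, 0.25, 0.17, 0.28, 0.28, 0.40} → fail.
OC (methods 1·2): 0.45 vs {0.19, 0.25, 0.37, 0.45, 0.36, 0.35} → fail.
HL (methods 1·2): 0.28 vs {0.17, 0.28, 0.37, 0.45, 0.18, 0.26} → fail.
NFC (methods 1·2): 0.63 vs {0.28, 0.40, 0.36, 0.35, 0.18, 0.26} → pass.
3 of 4 fail.

3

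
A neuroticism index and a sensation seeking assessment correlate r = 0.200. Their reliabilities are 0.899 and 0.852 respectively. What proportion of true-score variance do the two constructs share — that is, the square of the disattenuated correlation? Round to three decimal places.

Disattenuated r = 0.200 / √(0.899 × 0.852) = 0.200 / 0.8752 = 0.2285.
Shared true-score variance = 0.2285² = 0.0522 ≈ 0.052.

0.052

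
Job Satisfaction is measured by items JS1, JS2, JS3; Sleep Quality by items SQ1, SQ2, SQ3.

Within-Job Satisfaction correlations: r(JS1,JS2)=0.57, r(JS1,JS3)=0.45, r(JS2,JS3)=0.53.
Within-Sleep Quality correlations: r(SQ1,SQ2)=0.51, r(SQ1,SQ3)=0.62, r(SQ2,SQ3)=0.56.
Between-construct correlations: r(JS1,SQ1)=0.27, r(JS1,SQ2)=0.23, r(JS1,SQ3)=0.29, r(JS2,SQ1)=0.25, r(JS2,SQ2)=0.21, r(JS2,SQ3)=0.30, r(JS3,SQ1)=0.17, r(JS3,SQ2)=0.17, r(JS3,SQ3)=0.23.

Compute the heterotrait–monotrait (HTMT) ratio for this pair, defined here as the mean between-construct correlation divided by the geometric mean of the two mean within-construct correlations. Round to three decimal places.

Between-construct mean = 2.12/9 = 0.2356.
Mean within-JS = 1.55/3 = 0.5167; mean within-SQ = 1.69/3 = 0.5633.
Geometric mean = √(0.5167 × 0.5633) = 0.5395.
HTMT = 0.2356 / 0.5395 = 0.437.

0.437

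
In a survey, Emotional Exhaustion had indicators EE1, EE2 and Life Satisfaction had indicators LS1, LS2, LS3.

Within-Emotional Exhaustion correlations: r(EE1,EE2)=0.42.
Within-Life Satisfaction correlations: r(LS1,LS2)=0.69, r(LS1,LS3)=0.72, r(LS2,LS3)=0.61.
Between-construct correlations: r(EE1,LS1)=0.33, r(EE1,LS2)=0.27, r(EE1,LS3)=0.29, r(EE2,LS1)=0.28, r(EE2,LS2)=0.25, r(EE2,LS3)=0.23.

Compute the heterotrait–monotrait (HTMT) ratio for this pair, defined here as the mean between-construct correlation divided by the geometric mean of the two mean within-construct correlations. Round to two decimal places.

0.52

Between-construct mean = 1.65/6 = 0.2750.
Mean within-EE = 0.42/1 = 0.4200; mean within-LS = 2.02/3 = 0.6733.
Geometric mean = √(0.4200 × 0.6733) = 0.5318.
HTMT = 0.2750 / 0.5318 = 0.52.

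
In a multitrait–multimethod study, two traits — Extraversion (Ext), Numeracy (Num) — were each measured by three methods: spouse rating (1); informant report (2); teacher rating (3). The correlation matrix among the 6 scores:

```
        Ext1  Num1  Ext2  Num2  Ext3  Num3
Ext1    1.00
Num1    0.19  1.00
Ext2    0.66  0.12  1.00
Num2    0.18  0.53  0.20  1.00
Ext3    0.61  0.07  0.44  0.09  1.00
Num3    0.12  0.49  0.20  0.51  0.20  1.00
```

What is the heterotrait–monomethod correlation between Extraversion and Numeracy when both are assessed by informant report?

0.20

Different traits, same method: r(Ext2, Num2) = 0.20.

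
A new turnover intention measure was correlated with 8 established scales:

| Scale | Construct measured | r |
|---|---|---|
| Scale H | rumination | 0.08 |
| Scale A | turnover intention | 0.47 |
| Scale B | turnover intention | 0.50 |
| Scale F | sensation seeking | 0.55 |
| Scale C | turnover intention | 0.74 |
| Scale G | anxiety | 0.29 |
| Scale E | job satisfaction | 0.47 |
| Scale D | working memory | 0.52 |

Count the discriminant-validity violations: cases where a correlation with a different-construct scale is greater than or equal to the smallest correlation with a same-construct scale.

Convergent (same construct = turnover intention): Scale A, Scale B, Scale C.
Smallest convergent = 0.47. Discriminant values: 0.08, 0.55, 0.29, 0.47, 0.52; count ≥ 0.47 → 3.

3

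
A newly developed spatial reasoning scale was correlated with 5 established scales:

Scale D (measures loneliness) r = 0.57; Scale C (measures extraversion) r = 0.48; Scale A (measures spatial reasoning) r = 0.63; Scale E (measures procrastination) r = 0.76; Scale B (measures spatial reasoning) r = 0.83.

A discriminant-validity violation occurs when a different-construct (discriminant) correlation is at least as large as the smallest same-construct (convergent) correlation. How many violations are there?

1

Convergent (same construct = spatial reasoning): Scale A, Scale B.
Smallest convergent = 0.63. Discriminant values: 0.57, 0.48, 0.76; count ≥ 0.63 → 1.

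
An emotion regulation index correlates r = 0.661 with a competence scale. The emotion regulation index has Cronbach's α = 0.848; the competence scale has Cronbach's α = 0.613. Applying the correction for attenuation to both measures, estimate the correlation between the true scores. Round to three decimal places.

0.917

r_true = r_obs / √(r_xx · r_yy) = 0.661 / √(0.848 × 0.613) = 0.661 / √0.519824 = 0.661 / 0.7210 ≈ 0.917.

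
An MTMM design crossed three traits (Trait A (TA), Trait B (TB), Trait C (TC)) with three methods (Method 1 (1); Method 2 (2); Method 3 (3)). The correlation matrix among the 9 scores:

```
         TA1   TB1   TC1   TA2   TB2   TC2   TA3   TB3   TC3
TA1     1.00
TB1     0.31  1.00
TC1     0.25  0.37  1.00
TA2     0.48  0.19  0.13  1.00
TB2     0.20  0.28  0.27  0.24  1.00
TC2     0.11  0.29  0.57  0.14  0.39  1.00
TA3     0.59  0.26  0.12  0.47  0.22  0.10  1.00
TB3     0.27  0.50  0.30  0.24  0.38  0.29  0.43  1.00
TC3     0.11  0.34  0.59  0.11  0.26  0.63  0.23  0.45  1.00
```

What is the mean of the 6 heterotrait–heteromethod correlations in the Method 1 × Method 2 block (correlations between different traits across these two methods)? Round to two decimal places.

0.20

HTHM values (method 1 × method 2): 0.20, 0.11, 0.19, 0.29, 0.13, 0.27; mean = 1.19/6 = 0.20.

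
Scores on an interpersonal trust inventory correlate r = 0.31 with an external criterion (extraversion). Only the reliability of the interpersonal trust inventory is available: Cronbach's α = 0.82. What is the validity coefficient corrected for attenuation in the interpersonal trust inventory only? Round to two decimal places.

0.34

Single correction: r_c = r_obs / √r_xx = 0.31 / √0.82 = 0.31 / 0.9055 ≈ 0.34.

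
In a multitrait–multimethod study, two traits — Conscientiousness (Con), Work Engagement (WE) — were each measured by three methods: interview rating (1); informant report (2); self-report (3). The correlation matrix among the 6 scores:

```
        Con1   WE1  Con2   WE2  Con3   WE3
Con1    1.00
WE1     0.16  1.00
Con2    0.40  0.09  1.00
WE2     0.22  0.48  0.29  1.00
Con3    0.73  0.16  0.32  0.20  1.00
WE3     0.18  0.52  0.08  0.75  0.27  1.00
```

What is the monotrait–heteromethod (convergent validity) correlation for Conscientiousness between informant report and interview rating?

0.40

Same trait (Con), different methods: r(Con2, Con1) = 0.40.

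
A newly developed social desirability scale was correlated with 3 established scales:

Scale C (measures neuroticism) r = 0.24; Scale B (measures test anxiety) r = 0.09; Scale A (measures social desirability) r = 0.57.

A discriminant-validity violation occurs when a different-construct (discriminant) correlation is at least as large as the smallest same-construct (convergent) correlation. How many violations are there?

0

Convergent (same construct = social desirability): Scale A.
Smallest convergent = 0.57. Discriminant values: 0.24, 0.09; count ≥ 0.57 → 0.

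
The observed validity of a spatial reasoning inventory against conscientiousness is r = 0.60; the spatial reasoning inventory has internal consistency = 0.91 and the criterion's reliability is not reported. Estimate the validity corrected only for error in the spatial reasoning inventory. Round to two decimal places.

0.63

Single correction: r_c = r_obs / √r_xx = 0.60 / √0.91 = 0.60 / 0.9539 ≈ 0.63.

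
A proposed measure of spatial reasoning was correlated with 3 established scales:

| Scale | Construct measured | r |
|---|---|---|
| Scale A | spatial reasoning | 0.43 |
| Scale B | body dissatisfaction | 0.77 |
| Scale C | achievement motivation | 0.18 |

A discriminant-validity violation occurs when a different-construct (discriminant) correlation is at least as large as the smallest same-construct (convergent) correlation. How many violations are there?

1

Convergent (same construct = spatial reasoning): Scale A.
Smallest convergent = 0.43. Discriminant values: 0.77, 0.18; count ≥ 0.43 → 1.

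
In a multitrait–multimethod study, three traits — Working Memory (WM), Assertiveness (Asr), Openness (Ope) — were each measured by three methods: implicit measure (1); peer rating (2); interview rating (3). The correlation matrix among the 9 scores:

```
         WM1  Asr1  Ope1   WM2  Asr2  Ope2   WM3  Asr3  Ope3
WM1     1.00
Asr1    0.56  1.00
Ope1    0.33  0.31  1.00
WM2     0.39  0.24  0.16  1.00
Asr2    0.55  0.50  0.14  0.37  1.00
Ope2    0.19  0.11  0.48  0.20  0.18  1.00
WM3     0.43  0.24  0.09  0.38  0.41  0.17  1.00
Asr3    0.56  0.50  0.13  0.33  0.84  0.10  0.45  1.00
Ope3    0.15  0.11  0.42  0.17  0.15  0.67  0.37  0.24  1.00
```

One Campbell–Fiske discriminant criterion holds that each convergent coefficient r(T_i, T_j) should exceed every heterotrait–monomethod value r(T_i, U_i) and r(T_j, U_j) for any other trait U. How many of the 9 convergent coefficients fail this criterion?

Checking each validity diagonal entry against its comparison values:
WM (methods 1·2): 0.39 vs {0.56, 0.37, 0.33, 0.20} → fail.
WM (methods 1·3): 0.43 vs {0.56, 0.45, 0.33, 0.37} → fail.
WM (methods 2·3): 0.38 vs {0.37, 0.45, 0.20, 0.37} → fail.
Asr (methods 1·2): 0.50 vs {0.56, 0.37, 0.31, 0.18} → fail.
Asr (methods 1·3): 0.50 vs {0.56, 0.45, 0.31, 0.24} → fail.
Asr (methods 2·3): 0.84 vs {0.37, 0.45, 0.18, 0.24} → pass.
Ope (methods 1·2): 0.48 vs {0.33, 0.20, 0.31, 0.18} → pass.
Ope (methods 1·3): 0.42 vs {0.33, 0.37, 0.31, 0.24} → pass.
Ope (methods 2·3): 0.67 vs {0.20, 0.37, 0.18, 0.24} → pass.
5 of 9 fail.

5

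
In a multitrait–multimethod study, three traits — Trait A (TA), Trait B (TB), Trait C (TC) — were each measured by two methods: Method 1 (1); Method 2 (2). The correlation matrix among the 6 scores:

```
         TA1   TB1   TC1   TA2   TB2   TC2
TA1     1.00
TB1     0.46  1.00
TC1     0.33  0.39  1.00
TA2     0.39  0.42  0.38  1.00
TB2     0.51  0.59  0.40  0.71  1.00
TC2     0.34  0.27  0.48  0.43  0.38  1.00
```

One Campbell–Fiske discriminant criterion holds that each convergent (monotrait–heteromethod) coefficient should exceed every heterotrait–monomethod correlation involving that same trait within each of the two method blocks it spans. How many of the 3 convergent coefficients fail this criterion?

2

Checking each validity diagonal entry against its comparison values:
TA (methods 1·2): 0.39 vs {0.46, 0.71, 0.33, 0.43} → fail.
TB (methods 1·2): 0.59 vs {0.46, 0.71, 0.39, 0.38} → fail.
TC (methods 1·2): 0.48 vs {0.33, 0.43, 0.39, 0.38} → pass.
2 of 3 fail.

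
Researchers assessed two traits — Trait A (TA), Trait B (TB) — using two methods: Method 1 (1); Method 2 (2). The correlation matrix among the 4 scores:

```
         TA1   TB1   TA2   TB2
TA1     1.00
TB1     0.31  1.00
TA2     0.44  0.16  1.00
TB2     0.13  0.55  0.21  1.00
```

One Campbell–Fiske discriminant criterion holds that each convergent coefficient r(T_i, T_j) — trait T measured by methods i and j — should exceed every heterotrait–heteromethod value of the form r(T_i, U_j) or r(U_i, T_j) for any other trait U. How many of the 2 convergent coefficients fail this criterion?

0

Checking each validity diagonal entry against its comparison values:
TA (methods 1·2): 0.44 vs {0.13, 0.16} → pass.
TB (methods 1·2): 0.55 vs {0.16, 0.13} → pass.
0 of 2 fail.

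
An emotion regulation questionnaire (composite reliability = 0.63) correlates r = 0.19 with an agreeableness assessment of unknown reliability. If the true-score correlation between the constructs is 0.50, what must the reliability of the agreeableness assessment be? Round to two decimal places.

0.23

r_true = r_obs / √(r_xx · r_yy) ⇒ 0.50 = 0.19 / √(0.63 · r_yy).
√(0.63 · r_yy) = 0.19 / 0.50 = 0.3800; 0.63 · r_yy = 0.1444; r_yy = 0.1444 / 0.63 ≈ 0.23.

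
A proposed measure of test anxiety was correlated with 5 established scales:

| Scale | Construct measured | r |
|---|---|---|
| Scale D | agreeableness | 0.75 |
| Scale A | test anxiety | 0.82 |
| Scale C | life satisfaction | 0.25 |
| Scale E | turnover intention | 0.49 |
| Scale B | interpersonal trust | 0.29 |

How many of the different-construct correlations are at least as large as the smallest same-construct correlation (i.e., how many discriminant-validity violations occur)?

Convergent (same construct = test anxiety): Scale A.
Smallest convergent = 0.82. Discriminant values: 0.75, 0.25, 0.49, 0.29; count ≥ 0.82 → 0.

0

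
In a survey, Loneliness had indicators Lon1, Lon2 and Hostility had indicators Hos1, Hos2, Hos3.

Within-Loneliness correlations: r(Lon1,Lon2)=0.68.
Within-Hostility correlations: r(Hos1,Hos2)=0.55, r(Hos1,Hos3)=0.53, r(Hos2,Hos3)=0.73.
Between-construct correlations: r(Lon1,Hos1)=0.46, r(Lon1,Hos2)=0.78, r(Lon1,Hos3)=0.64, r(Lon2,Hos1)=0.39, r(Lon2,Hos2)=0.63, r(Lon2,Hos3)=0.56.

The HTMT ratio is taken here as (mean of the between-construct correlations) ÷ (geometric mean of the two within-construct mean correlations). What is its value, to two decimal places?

Between-construct mean = 3.46/6 = 0.5767.
Mean within-Lon = 0.68/1 = 0.6800; mean within-Hos = 1.81/3 = 0.6033.
Geometric mean = √(0.6800 × 0.6033) = 0.6405.
HTMT = 0.5767 / 0.6405 = 0.90.

0.90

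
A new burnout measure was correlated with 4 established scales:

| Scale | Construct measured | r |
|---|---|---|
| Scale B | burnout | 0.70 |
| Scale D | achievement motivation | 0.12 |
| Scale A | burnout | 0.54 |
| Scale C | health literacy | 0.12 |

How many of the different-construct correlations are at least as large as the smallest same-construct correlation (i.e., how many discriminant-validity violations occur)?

0

Convergent (same construct = burnout): Scale B, Scale A.
Smallest convergent = 0.54. Discriminant values: 0.12, 0.12; count ≥ 0.54 → 0.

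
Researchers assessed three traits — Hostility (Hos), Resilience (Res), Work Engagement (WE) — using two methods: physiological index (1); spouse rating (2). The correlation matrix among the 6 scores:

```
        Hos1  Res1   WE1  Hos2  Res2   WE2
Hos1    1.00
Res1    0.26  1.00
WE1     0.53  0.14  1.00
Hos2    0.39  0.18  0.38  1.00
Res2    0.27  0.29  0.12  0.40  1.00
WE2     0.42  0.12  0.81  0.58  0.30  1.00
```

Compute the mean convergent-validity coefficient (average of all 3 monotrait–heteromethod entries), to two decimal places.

Convergent values: 0.39, 0.29, 0.81; mean = 1.49/3 = 0.50.

0.50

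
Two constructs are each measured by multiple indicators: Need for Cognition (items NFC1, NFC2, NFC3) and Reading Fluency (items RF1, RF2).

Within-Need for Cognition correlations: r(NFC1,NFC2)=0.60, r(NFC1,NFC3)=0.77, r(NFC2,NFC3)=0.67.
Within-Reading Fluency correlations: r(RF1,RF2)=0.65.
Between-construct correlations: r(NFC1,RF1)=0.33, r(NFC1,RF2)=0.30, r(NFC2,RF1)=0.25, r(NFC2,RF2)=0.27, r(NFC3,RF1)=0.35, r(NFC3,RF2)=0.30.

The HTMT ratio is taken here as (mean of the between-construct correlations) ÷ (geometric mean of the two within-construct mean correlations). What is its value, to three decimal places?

0.451

Between-construct mean = 1.80/6 = 0.3000.
Mean within-NFC = 2.04/3 = 0.6800; mean within-RF = 0.65/1 = 0.6500.
Geometric mean = √(0.6800 × 0.6500) = 0.6648.
HTMT = 0.3000 / 0.6648 = 0.451.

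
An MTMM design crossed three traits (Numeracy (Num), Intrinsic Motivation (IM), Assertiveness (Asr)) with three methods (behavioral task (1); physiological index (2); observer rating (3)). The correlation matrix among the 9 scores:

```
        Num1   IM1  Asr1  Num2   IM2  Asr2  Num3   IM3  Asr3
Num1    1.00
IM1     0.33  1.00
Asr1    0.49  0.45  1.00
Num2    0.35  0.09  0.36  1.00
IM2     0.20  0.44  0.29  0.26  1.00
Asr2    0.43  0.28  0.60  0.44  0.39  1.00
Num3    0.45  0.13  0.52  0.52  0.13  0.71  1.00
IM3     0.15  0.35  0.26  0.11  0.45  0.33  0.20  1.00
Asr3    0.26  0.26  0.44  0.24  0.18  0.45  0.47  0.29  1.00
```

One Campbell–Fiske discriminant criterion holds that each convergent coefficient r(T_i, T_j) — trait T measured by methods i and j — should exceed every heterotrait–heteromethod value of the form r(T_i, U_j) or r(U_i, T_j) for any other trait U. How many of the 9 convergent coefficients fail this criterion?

5

Checking each validity diagonal entry against its comparison values:
Num (methods 1·2): 0.35 vs {0.20, 0.09, 0.43, 0.36} → fail.
Num (methods 1·3): 0.45 vs {0.15, 0.13, 0.26, 0.52} → fail.
Num (methods 2·3): 0.52 vs {0.11, 0.13, 0.24, 0.71} → fail.
IM (methods 1·2): 0.44 vs {0.09, 0.20, 0.28, 0.29} → pass.
IM (methods 1·3): 0.35 vs {0.13, 0.15, 0.26, 0.26} → pass.
IM (methods 2·3): 0.45 vs {0.13, 0.11, 0.18, 0.33} → pass.
Asr (methods 1·2): 0.60 vs {0.36, 0.43, 0.29, 0.28} → pass.
Asr (methods 1·3): 0.44 vs {0.52, 0.26, 0.26, 0.26} → fail.
Asr (methods 2·3): 0.45 vs {0.71, 0.24, 0.33, 0.18} → fail.
5 of 9 fail.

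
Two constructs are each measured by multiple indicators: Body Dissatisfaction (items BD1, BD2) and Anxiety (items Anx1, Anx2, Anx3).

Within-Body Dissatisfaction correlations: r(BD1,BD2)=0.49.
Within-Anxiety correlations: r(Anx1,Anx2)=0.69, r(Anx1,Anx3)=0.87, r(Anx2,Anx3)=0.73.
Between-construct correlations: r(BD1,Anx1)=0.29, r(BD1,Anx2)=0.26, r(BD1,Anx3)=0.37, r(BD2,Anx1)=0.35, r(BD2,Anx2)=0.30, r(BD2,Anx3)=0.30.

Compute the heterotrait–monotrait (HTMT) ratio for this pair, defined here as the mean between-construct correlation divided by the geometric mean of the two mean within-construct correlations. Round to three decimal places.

Between-construct mean = 1.87/6 = 0.3117.
Mean within-BD = 0.49/1 = 0.4900; mean within-Anx = 2.29/3 = 0.7633.
Geometric mean = √(0.4900 × 0.7633) = 0.6116.
HTMT = 0.3117 / 0.6116 = 0.510.

0.510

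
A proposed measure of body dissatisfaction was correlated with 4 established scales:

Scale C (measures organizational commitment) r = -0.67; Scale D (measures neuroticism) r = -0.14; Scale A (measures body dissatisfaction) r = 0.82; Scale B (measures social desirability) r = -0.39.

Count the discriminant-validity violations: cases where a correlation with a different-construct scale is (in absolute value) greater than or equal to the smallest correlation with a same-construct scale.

0

Convergent (same construct = body dissatisfaction): Scale A.
Smallest convergent = 0.82. Discriminant |r|: 0.67, 0.14, 0.39; count ≥ 0.82 → 0.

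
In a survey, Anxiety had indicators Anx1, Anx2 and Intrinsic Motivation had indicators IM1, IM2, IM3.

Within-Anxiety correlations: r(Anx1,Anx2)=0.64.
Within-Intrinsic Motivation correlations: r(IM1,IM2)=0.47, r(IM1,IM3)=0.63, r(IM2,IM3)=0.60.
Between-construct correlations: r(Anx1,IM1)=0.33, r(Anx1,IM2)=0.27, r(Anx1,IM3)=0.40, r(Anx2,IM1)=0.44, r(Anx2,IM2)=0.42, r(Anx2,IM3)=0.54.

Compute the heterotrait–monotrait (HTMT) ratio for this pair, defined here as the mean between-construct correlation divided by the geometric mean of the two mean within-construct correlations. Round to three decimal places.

Mean heterotrait r = 2.40/6 = 0.4000.
Mean within-Anx = 0.64/1 = 0.6400; mean within-IM = 1.70/3 = 0.5667.
Geometric mean = √(0.6400 × 0.5667) = 0.6022.
HTMT = 0.4000 / 0.6022 = 0.664.

0.664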